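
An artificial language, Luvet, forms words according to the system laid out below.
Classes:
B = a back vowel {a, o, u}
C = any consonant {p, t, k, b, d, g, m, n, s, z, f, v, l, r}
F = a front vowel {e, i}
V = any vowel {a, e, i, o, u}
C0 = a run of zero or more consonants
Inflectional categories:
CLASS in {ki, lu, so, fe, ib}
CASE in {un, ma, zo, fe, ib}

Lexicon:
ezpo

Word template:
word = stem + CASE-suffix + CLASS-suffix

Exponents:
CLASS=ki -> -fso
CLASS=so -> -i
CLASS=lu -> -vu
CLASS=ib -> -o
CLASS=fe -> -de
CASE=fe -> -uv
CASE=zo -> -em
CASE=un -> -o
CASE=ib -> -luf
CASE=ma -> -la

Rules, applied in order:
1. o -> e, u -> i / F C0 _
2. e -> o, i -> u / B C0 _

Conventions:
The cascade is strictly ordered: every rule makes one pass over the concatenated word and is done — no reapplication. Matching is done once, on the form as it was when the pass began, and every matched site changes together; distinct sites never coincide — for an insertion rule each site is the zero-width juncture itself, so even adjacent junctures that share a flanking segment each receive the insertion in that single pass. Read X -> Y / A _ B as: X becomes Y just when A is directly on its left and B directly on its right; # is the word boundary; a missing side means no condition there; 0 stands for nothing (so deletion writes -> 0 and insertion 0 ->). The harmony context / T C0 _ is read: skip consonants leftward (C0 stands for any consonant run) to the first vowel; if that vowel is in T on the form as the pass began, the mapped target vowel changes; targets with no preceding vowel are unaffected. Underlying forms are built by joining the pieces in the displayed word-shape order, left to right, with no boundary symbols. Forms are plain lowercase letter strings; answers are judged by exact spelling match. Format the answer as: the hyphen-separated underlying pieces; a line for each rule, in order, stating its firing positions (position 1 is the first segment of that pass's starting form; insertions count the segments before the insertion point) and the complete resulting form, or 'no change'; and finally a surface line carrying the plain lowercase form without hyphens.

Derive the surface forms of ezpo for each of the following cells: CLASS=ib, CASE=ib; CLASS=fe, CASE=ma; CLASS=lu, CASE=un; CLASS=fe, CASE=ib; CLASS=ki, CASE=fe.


cell CLASS=ib, CASE=ib:
underlying: ezpo-luf-o
1. o -> e, u -> i / F C0 _: fires at position(s) 4: ezpelufo
2. e -> o, i -> u / B C0 _: no change
surface: ezpelufo

cell CLASS=fe, CASE=ma:
underlying: ezpo-la-de
1. o -> e, u -> i / F C0 _: fires at position(s) 4: ezpelade
2. e -> o, i -> u / B C0 _: fires at position(s) 8: ezpelado
surface: ezpelado

cell CLASS=lu, CASE=un:
underlying: ezpo-o-vu
1. o -> e, u -> i / F C0 _: fires at position(s) 4: ezpeovu
2. e -> o, i -> u / B C0 _: no change
surface: ezpeovu

cell CLASS=fe, CASE=ib:
underlying: ezpo-luf-de
1. o -> e, u -> i / F C0 _: fires at position(s) 4: ezpelufde
2. e -> o, i -> u / B C0 _: fires at position(s) 9: ezpelufdo
surface: ezpelufdo

cell CLASS=ki, CASE=fe:
underlying: ezpo-uv-fso
1. o -> e, u -> i / F C0 _: fires at position(s) 4: ezpeuvfso
2. e -> o, i -> u / B C0 _: no change
surface: ezpeuvfso


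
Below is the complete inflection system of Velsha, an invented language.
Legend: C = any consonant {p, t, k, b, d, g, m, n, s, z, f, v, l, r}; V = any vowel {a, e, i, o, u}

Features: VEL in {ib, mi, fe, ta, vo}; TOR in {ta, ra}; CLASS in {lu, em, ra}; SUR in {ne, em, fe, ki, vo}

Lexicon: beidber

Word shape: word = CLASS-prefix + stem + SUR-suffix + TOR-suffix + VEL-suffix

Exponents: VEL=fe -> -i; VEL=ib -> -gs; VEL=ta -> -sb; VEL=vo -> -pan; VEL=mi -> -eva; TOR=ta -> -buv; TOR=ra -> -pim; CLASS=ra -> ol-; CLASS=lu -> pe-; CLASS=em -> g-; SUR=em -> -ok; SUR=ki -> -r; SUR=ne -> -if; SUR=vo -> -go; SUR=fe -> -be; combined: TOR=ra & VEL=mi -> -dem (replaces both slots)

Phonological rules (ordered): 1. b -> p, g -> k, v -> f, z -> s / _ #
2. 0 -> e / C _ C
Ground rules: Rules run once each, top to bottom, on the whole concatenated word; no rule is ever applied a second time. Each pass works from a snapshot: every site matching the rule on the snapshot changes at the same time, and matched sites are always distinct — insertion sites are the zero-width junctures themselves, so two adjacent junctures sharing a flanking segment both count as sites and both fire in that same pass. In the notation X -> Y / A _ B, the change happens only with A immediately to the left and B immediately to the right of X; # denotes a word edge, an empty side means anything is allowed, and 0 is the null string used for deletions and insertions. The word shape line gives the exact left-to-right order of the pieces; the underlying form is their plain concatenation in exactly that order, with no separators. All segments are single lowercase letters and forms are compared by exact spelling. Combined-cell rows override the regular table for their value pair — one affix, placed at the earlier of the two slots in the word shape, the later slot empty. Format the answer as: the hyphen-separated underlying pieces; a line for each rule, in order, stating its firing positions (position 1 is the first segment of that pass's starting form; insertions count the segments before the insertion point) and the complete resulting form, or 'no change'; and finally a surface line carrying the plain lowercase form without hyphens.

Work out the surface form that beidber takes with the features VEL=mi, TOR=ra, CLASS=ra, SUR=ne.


underlying: ol-beidber-if-dem
1. b -> p, g -> k, v -> f, z -> s / _ #: no change
2. 0 -> e / C _ C: inserts after position(s) 2, 6, 11: olebeideberifedem
surface: olebeideberifedem


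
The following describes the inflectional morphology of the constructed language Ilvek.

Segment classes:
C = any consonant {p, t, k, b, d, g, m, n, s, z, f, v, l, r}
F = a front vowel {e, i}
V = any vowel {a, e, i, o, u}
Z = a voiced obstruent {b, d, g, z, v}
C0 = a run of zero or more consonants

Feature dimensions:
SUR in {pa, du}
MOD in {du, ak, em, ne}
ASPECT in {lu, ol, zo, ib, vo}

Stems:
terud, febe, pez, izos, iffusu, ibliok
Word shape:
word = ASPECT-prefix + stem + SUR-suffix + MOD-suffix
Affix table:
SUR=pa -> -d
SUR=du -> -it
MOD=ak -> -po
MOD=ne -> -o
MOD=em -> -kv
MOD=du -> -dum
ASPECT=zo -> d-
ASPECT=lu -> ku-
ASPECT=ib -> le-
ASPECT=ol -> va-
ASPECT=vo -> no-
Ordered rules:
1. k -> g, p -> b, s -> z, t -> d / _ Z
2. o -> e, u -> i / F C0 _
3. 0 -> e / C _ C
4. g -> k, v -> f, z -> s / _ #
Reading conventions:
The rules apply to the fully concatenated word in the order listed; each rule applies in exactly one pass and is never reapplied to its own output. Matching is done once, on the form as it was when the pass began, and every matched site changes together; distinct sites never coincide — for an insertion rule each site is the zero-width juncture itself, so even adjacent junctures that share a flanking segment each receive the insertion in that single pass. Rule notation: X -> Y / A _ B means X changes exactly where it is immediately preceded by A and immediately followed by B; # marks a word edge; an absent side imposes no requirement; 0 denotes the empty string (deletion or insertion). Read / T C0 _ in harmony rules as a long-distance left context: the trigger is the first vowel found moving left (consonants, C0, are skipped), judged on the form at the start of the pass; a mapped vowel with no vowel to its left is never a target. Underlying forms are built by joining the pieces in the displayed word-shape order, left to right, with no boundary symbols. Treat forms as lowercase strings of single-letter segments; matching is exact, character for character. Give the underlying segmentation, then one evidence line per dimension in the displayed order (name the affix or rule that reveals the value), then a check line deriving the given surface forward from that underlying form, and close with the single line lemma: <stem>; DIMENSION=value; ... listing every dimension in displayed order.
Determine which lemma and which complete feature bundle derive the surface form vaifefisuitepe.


underlying: va-iffusu-it-po
SUR=du - signalled by the affix -it
MOD=ak - signalled by the affix -po
ASPECT=ol - signalled by the affix va-
check: vaiffusuitpo -> vaiffusuitpo -> vaiffisuitpe -> vaifefisuitepe -> vaifefisuitepe
lemma: iffusu; SUR=du; MOD=ak; ASPECT=ol


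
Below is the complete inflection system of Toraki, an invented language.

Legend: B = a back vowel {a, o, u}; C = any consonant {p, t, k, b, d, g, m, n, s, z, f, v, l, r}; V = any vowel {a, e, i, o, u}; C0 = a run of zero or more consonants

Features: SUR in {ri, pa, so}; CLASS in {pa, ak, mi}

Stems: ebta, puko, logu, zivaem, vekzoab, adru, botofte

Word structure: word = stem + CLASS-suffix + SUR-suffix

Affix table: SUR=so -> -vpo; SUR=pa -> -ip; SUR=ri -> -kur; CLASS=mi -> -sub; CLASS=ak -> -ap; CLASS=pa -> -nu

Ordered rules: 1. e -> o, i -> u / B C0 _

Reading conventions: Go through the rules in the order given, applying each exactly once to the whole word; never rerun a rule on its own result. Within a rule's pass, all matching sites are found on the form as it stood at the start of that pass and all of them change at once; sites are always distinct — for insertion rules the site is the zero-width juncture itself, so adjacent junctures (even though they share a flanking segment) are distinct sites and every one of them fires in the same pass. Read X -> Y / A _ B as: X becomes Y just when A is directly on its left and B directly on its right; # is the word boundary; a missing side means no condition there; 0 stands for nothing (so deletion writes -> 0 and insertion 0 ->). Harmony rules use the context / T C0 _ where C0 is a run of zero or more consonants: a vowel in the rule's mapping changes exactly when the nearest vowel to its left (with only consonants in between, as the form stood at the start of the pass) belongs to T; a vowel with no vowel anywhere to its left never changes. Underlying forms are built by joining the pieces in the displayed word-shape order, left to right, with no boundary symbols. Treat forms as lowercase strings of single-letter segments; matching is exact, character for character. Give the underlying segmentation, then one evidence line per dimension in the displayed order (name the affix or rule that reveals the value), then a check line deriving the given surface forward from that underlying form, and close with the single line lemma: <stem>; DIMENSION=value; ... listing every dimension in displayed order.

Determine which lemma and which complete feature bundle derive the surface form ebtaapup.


underlying: ebta-ap-ip
SUR=pa - signalled by the affix -ip
CLASS=ak - signalled by the affix -ap
check: ebtaapip -> ebtaapup
lemma: ebta; SUR=pa; CLASS=ak


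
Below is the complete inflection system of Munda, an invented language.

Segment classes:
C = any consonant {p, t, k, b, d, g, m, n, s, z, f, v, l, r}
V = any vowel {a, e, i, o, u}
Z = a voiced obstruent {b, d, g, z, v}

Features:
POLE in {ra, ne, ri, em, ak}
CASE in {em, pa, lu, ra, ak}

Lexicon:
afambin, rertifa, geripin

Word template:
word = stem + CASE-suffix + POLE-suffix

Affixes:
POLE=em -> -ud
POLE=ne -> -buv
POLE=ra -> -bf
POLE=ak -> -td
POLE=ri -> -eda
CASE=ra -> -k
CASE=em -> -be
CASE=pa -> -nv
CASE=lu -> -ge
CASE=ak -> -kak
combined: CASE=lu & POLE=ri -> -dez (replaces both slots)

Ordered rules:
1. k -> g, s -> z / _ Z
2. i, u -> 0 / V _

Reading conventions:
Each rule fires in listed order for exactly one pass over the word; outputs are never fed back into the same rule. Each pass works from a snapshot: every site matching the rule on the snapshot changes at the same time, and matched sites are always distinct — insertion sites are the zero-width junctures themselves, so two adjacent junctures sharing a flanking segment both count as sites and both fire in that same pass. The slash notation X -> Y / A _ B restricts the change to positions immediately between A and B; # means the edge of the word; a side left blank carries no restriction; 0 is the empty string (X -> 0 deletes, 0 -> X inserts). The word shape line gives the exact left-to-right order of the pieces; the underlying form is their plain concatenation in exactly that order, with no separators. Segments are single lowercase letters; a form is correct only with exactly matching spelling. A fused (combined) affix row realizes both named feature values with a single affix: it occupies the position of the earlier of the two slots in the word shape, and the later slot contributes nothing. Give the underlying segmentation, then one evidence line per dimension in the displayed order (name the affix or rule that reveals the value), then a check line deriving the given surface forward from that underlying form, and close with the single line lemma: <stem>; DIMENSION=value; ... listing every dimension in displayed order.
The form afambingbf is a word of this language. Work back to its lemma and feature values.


underlying: afambin-k-bf
POLE=ra - signalled by the affix -bf
CASE=ra - signalled by the affix -k
check: afambinkbf -> afambingbf -> afambingbf
lemma: afambin; POLE=ra; CASE=ra


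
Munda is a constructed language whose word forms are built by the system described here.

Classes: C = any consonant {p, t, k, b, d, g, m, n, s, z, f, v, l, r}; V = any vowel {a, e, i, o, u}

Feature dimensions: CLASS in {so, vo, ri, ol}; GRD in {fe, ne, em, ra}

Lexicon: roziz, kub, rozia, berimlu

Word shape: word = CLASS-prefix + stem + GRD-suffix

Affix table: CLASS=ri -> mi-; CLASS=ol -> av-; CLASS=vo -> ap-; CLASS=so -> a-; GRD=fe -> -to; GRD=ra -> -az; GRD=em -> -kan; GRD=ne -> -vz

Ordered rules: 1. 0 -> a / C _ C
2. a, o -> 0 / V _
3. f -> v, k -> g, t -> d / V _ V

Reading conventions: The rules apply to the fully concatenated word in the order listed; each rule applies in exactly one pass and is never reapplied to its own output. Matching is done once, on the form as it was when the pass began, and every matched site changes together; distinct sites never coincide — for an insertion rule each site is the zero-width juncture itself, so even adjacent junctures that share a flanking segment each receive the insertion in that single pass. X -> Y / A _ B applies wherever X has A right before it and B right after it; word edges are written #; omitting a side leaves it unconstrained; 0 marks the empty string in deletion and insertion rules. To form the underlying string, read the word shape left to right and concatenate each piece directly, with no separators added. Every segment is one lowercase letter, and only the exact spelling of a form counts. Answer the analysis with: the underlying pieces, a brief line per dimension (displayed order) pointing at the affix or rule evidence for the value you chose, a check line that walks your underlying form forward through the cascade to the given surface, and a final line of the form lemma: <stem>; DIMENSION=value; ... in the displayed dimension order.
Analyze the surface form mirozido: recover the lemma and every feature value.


underlying: mi-rozia-to
CLASS=ri - signalled by the affix mi-
GRD=fe - signalled by the affix -to
check: miroziato -> miroziato -> mirozito -> mirozido
lemma: rozia; CLASS=ri; GRD=fe


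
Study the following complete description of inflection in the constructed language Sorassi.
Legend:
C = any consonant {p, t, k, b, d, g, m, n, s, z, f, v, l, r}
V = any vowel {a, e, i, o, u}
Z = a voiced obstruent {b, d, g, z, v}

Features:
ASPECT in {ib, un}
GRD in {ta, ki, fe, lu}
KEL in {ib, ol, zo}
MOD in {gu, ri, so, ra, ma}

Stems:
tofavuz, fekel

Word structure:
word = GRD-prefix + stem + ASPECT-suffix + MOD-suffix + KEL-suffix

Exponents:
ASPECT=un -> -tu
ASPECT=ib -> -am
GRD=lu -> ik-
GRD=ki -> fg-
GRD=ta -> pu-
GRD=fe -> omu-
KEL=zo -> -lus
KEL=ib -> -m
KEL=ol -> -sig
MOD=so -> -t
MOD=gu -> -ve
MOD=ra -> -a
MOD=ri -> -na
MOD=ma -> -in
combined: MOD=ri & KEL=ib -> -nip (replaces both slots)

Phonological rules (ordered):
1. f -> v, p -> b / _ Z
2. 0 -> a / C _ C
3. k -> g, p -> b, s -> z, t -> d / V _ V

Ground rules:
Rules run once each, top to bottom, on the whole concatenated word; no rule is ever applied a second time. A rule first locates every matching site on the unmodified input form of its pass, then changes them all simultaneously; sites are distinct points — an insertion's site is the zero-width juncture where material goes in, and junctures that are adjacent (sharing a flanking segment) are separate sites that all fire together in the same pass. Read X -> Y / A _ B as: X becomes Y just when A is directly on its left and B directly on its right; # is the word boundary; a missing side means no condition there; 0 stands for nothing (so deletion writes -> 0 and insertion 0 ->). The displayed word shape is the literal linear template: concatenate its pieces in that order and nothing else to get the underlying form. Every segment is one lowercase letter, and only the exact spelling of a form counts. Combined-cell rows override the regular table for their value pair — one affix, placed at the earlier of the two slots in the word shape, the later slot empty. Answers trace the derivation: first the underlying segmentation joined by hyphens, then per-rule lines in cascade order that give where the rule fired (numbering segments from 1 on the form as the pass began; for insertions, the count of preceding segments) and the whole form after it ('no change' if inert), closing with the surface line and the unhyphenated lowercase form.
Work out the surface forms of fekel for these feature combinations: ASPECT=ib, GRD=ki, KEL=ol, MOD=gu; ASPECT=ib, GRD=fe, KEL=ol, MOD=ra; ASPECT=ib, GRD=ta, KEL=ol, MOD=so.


cell ASPECT=ib, GRD=ki, KEL=ol, MOD=gu:
underlying: fg-fekel-am-ve-sig
1. f -> v, p -> b / _ Z: fires at position(s) 1: vgfekelamvesig
2. 0 -> a / C _ C: inserts after position(s) 1, 2, 9: vagafekelamavesig
3. k -> g, p -> b, s -> z, t -> d / V _ V: fires at position(s) 7, 15: vagafegelamavezig
surface: vagafegelamavezig

cell ASPECT=ib, GRD=fe, KEL=ol, MOD=ra:
underlying: omu-fekel-am-a-sig
1. f -> v, p -> b / _ Z: no change
2. 0 -> a / C _ C: no change
3. k -> g, p -> b, s -> z, t -> d / V _ V: fires at position(s) 6, 12: omufegelamazig
surface: omufegelamazig

cell ASPECT=ib, GRD=ta, KEL=ol, MOD=so:
underlying: pu-fekel-am-t-sig
1. f -> v, p -> b / _ Z: no change
2. 0 -> a / C _ C: inserts after position(s) 9, 10: pufekelamatasig
3. k -> g, p -> b, s -> z, t -> d / V _ V: fires at position(s) 5, 11, 13: pufegelamadazig
surface: pufegelamadazig


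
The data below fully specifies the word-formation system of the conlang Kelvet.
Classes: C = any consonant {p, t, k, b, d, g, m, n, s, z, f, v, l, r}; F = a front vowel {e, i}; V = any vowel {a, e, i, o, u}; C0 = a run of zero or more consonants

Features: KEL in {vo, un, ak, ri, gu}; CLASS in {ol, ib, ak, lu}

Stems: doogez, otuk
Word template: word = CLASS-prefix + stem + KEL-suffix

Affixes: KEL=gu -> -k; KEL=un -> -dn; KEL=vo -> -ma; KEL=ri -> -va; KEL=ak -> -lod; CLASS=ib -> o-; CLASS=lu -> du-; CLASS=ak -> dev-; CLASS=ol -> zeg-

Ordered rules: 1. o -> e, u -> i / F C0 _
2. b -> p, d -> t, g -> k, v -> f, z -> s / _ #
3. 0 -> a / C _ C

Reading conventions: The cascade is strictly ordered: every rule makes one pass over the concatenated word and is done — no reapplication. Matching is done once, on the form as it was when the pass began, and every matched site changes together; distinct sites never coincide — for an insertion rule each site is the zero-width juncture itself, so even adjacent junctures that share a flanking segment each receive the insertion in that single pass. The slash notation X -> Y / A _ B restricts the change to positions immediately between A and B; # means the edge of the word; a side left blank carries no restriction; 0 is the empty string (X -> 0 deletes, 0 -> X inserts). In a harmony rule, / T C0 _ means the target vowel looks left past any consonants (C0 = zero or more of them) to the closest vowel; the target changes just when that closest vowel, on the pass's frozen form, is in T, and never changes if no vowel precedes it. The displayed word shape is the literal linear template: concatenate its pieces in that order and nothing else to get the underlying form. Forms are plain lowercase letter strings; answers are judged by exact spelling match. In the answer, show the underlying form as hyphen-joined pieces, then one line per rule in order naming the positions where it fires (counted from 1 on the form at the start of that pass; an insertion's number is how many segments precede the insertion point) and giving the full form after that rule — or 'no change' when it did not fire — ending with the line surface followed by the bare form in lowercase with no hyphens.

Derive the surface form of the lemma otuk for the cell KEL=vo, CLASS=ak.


underlying: dev-otuk-ma
1. o -> e, u -> i / F C0 _: fires at position(s) 4: devetukma
2. b -> p, d -> t, g -> k, v -> f, z -> s / _ #: no change
3. 0 -> a / C _ C: inserts after position(s) 7: devetukama
surface: devetukama


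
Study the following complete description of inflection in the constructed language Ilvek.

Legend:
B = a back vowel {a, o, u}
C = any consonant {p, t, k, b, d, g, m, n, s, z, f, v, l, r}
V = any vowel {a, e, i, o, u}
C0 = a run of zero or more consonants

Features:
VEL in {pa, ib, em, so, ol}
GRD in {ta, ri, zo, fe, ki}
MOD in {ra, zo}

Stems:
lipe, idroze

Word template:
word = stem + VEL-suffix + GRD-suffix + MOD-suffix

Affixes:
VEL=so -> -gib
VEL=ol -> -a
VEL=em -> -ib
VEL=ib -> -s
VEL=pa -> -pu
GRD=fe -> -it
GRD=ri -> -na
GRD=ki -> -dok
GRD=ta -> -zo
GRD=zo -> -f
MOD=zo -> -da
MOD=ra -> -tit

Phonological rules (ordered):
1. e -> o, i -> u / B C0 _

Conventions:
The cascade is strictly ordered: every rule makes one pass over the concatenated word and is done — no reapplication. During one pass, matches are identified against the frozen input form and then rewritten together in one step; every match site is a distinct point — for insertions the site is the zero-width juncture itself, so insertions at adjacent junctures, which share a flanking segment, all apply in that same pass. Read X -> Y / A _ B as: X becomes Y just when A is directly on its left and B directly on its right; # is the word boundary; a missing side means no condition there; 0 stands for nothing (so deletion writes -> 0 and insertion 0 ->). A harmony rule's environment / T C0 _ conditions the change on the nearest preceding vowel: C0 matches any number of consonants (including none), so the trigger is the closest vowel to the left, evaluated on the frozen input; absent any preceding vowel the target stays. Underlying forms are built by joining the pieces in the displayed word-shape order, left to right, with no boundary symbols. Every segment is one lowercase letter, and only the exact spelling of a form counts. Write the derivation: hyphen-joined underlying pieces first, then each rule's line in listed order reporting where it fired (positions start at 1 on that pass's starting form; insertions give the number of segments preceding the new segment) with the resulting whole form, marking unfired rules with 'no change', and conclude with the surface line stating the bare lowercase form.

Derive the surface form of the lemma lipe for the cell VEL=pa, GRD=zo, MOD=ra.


underlying: lipe-pu-f-tit
1. e -> o, i -> u / B C0 _: fires at position(s) 9: lipepuftut
surface: lipepuftut


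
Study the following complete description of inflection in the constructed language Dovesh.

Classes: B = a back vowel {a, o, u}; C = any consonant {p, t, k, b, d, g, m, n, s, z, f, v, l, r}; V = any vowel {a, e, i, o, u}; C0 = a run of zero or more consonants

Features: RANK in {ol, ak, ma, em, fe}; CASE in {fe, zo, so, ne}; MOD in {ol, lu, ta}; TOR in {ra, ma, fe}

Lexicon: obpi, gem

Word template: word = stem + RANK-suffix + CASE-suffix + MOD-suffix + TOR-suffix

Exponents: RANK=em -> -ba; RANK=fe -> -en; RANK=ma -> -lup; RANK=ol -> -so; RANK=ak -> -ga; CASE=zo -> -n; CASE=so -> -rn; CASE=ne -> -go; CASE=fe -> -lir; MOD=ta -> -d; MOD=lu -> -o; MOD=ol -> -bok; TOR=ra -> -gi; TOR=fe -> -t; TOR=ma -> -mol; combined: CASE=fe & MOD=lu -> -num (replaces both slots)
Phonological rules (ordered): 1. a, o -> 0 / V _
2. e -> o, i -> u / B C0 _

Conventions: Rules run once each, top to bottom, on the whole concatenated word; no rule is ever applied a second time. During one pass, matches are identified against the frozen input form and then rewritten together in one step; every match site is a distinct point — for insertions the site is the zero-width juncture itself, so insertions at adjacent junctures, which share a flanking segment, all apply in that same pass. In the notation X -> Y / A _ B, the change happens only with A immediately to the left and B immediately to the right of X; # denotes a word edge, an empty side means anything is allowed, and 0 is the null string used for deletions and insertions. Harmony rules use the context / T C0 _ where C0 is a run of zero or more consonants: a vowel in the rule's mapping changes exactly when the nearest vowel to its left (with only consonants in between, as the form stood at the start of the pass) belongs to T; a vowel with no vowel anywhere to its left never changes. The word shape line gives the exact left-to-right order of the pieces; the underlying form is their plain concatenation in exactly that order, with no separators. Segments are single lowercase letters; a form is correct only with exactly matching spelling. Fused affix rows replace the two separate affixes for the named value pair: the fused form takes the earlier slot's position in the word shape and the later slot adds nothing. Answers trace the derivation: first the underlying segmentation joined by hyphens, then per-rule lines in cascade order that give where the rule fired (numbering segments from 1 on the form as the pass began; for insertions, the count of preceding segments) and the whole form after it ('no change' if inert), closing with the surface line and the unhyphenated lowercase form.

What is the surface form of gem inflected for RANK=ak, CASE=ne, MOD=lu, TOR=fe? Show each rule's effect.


underlying: gem-ga-go-o-t
1. a, o -> 0 / V _: fires at position(s) 8: gemgagot
2. e -> o, i -> u / B C0 _: no change
surface: gemgagot


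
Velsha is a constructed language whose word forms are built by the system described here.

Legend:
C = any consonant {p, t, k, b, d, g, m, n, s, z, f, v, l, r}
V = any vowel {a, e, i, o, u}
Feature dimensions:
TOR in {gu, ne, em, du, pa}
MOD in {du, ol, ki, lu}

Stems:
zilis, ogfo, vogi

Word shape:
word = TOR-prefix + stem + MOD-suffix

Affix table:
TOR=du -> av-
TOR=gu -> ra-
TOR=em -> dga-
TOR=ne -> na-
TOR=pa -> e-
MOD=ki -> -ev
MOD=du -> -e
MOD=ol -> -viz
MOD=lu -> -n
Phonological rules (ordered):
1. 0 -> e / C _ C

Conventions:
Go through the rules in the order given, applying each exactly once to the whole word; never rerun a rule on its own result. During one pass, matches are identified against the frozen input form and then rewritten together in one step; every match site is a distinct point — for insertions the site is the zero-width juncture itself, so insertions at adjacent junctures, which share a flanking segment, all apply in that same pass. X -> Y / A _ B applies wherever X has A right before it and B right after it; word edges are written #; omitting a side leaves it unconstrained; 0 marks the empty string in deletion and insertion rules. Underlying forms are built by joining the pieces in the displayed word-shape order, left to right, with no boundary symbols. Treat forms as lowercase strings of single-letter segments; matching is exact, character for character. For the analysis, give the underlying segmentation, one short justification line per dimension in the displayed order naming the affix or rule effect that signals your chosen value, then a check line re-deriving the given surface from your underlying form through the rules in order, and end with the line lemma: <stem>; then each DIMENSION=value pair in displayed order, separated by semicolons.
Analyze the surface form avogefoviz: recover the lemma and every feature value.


underlying: av-ogfo-viz
TOR=du - signalled by the affix av-
MOD=ol - signalled by the affix -viz
check: avogfoviz -> avogefoviz
lemma: ogfo; TOR=du; MOD=ol


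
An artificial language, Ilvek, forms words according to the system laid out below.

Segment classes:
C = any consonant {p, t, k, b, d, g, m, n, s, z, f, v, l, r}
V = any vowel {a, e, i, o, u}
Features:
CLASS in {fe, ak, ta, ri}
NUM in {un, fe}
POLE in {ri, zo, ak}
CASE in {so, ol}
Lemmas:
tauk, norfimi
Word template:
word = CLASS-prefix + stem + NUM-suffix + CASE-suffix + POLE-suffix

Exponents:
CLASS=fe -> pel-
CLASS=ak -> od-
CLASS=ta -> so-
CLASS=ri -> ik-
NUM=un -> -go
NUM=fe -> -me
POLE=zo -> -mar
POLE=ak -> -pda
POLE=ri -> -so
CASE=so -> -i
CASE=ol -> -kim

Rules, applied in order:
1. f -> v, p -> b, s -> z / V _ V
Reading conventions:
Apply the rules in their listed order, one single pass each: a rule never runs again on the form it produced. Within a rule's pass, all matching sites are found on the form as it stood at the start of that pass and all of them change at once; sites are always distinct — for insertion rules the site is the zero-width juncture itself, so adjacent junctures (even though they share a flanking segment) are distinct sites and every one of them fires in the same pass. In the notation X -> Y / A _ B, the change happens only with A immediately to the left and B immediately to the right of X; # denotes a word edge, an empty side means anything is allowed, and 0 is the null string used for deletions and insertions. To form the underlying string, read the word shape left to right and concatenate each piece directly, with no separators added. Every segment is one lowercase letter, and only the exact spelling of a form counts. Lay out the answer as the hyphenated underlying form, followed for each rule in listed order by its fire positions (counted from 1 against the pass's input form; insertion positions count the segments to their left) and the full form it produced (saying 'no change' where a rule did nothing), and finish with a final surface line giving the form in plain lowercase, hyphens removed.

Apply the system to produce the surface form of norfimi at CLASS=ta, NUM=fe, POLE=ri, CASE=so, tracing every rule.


underlying: so-norfimi-me-i-so
1. f -> v, p -> b, s -> z / V _ V: fires at position(s) 13: sonorfimimeizo
surface: sonorfimimeizo


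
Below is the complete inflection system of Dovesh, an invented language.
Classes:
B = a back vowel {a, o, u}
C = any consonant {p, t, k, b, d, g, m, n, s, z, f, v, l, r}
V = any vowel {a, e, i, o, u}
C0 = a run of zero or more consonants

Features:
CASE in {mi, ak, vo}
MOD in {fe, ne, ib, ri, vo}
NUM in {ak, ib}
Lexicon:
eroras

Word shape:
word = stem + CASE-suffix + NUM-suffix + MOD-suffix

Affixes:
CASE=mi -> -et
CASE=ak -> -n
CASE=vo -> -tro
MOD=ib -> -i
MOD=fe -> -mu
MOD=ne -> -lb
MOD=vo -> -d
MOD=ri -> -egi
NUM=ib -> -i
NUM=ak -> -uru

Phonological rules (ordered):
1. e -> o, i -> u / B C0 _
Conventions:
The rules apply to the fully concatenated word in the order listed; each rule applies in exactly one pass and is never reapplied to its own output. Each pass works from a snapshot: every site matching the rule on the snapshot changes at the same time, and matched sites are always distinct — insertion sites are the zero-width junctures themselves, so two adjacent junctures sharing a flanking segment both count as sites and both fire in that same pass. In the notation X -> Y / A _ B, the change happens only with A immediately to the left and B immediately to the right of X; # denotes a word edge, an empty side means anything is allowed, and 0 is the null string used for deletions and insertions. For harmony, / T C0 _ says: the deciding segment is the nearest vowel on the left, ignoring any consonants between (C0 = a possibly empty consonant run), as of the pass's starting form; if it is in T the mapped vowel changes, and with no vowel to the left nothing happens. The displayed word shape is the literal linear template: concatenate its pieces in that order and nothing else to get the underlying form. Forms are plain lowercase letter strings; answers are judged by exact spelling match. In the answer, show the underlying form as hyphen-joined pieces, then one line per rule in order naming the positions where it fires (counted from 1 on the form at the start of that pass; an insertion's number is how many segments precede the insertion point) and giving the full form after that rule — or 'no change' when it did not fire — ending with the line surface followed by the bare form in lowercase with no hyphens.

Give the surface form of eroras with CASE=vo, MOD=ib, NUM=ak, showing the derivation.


underlying: eroras-tro-uru-i
1. e -> o, i -> u / B C0 _: fires at position(s) 13: erorastrouruu
surface: erorastrouruu


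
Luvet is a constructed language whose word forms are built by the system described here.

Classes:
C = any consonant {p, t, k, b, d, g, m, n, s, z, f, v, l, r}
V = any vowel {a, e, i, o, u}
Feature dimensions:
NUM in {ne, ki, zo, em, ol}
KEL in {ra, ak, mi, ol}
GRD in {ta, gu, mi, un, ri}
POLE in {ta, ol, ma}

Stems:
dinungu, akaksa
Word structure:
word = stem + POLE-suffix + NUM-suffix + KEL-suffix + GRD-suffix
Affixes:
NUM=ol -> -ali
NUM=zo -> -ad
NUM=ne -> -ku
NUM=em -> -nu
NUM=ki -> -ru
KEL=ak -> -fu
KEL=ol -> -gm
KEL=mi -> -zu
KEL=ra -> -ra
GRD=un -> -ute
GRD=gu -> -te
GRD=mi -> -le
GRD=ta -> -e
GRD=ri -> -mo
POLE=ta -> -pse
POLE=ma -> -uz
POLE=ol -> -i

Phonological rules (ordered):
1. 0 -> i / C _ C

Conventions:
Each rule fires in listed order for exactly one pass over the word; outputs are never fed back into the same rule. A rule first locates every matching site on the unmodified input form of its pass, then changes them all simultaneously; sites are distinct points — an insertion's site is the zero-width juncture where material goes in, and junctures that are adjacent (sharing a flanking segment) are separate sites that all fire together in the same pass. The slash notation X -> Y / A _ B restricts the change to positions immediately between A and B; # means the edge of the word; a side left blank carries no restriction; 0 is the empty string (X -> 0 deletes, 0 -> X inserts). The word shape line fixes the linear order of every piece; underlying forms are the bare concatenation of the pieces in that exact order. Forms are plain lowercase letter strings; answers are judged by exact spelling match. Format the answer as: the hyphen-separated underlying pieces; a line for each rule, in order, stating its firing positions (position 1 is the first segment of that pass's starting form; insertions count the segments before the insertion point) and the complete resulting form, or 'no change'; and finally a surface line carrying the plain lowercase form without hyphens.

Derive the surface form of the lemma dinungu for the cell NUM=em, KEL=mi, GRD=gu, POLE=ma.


underlying: dinungu-uz-nu-zu-te
1. 0 -> i / C _ C: inserts after position(s) 5, 9: dinuniguuzinuzute
surface: dinuniguuzinuzute


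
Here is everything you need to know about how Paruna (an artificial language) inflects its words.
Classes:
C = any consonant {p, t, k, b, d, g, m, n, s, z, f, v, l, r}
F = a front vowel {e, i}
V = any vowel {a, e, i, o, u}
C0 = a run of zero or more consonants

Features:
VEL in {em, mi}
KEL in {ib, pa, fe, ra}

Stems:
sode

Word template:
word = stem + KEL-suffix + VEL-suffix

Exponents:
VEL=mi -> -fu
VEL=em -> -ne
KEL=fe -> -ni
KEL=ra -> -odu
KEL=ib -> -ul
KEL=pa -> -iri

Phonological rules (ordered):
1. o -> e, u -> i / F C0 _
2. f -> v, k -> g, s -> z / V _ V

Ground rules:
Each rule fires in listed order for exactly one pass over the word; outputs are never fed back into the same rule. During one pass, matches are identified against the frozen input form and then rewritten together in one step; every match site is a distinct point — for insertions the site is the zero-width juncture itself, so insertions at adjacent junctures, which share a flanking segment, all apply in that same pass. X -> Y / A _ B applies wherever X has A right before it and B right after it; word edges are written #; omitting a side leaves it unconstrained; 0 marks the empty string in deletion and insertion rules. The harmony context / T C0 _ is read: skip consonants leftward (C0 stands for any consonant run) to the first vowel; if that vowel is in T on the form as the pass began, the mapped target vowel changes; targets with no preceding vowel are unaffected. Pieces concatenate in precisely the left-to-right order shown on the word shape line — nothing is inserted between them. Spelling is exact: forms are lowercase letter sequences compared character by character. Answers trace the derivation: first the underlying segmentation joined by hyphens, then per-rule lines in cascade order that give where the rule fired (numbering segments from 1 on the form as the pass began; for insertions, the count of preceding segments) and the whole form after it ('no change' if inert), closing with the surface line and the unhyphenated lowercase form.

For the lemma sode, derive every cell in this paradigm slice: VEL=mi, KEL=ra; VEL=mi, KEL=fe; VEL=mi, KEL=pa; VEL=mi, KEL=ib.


cell VEL=mi, KEL=ra:
underlying: sode-odu-fu
1. o -> e, u -> i / F C0 _: fires at position(s) 5: sodeedufu
2. f -> v, k -> g, s -> z / V _ V: fires at position(s) 8: sodeeduvu
surface: sodeeduvu

cell VEL=mi, KEL=fe:
underlying: sode-ni-fu
1. o -> e, u -> i / F C0 _: fires at position(s) 8: sodenifi
2. f -> v, k -> g, s -> z / V _ V: fires at position(s) 7: sodenivi
surface: sodenivi

cell VEL=mi, KEL=pa:
underlying: sode-iri-fu
1. o -> e, u -> i / F C0 _: fires at position(s) 9: sodeirifi
2. f -> v, k -> g, s -> z / V _ V: fires at position(s) 8: sodeirivi
surface: sodeirivi

cell VEL=mi, KEL=ib:
underlying: sode-ul-fu
1. o -> e, u -> i / F C0 _: fires at position(s) 5: sodeilfu
2. f -> v, k -> g, s -> z / V _ V: no change
surface: sodeilfu


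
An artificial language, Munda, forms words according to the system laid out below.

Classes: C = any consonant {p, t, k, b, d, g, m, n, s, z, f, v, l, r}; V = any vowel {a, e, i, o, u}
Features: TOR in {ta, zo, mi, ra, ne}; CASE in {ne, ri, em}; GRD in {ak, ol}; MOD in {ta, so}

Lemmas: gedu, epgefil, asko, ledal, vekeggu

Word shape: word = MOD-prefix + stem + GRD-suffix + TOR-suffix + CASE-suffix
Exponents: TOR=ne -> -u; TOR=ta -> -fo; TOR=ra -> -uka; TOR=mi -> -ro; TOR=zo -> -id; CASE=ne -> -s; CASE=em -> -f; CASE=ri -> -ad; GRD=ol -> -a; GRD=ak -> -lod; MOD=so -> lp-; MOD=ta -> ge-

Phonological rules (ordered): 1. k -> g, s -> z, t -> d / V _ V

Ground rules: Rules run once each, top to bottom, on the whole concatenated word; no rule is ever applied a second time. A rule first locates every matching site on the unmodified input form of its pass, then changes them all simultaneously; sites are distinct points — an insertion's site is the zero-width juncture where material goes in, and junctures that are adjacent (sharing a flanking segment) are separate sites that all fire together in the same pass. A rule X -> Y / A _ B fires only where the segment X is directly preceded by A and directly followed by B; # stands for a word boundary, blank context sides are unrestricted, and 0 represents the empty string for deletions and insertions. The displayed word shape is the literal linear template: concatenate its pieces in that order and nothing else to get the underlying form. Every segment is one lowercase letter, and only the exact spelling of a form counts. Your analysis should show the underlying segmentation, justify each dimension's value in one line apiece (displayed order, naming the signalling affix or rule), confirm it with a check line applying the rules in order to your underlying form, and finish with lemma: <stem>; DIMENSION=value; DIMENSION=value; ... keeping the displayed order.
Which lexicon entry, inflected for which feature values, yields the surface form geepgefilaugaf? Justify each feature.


underlying: ge-epgefil-a-uka-f
TOR=ra - signalled by the affix -uka
CASE=em - signalled by the affix -f
GRD=ol - signalled by the affix -a
MOD=ta - signalled by the affix ge-
check: geepgefilaukaf -> geepgefilaugaf
lemma: epgefil; TOR=ra; CASE=em; GRD=ol; MOD=ta
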